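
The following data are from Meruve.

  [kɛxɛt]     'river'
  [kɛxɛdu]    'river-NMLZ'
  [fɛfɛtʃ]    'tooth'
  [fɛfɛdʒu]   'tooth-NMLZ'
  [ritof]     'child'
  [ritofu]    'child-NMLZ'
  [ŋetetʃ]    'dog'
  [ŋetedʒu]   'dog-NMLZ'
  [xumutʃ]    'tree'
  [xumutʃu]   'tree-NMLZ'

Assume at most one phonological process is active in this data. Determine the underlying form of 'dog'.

The stem for 'dog' ends in [tʃ] in [ŋetetʃ] but [dʒ] in [ŋetedʒu].
If /tʃ/ were underlying and a rule turned it into [dʒ] before the NMLZ suffix, 'tree' would also alternate; but it has [tʃ] in both [xumutʃ] and [xumutʃu].
So /dʒ/ is underlying, and a rule of word-final obstruent devoicing — voiced obstruents become voiceless word-finally — gives [tʃ].
The underlying form of 'dog' is therefore /ŋetedʒ/.

/ŋetedʒ/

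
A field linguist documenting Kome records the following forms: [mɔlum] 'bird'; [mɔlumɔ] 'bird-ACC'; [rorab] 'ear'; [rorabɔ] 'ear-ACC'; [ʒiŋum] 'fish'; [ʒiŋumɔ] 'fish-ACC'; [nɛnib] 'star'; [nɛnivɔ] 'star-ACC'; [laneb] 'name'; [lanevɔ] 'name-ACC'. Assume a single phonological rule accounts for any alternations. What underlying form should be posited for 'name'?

The stem for 'name' ends in [b] in [laneb] but [v] in [lanevɔ].
Compare 'ear', with invariant [b] in [rorab] and [rorabɔ]: an analysis with underlying /b/ and a rule producing [v] before the ACC suffix would wrongly predict alternation here too.
The underlying segment must be /v/; voiced fricatives become stops word-finally, yielding [b] there.

/lanev/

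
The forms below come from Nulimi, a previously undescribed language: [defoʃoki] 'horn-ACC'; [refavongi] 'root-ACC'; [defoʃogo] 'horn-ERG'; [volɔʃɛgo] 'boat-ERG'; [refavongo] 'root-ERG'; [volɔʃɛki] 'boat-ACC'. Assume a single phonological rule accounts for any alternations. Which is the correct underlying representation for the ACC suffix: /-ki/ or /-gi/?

/-ki/

The ACC morpheme has two allomorphs, [-gi] and [-ki].
The ERG suffix, which begins with [g], is invariant after every stem; so [g] is not altered by any rule here.
So the underlying form is /-ki/, and voiceless stops become voiced after a nasal.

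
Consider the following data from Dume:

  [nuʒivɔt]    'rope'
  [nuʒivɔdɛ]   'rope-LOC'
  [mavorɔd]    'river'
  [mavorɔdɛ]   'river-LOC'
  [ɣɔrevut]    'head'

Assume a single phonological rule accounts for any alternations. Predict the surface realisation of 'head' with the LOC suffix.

[ɣɔrevudɛ]

The stem for 'rope' ends in [t] in [nuʒivɔt] but [d] in [nuʒivɔdɛ].
The stem 'river' ([mavorɔd], [mavorɔdɛ]) shows [d] unchanged in both environments, so [d] cannot be basic with [t] derived in isolation.
The underlying segment must be /t/; voiceless stops become voiced between vowels, yielding [d] there.
From [ɣɔrevut] the stem 'head' is /ɣɔrevut/; between vowels this yields [ɣɔrevudɛ].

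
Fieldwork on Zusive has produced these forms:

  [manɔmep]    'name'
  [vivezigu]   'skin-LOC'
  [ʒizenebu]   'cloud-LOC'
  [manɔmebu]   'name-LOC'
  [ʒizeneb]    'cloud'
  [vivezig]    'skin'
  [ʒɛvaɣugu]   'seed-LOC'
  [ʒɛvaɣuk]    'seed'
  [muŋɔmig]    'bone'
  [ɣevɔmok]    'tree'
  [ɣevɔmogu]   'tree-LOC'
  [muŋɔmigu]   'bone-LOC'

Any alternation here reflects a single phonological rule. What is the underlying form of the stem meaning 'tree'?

The stem for 'tree' ends in [g] in [ɣevɔmogu] but [k] in [ɣevɔmok].
Compare 'skin', with invariant [g] in [vivezigu] and [vivezig]: an analysis with underlying /g/ and a rule producing [k] in isolation would wrongly predict alternation here too.
So /k/ is underlying, and a rule of intervocalic voicing — voiceless stops become voiced between vowels — gives [g].
So 'tree' = /ɣevɔmok/.

/ɣevɔmok/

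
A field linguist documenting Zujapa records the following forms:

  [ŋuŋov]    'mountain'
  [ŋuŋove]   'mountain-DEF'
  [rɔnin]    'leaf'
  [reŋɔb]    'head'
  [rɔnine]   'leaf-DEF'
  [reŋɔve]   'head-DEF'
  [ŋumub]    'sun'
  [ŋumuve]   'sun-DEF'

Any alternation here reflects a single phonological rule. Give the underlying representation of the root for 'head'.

/reŋɔb/

In [reŋɔb] and [reŋɔve] the final segment of 'head' alternates: [b] ~ [v].
If /v/ were underlying and a rule turned it into [b] in isolation, 'mountain' would also alternate; but it has [v] in both [ŋuŋov] and [ŋuŋove].
So /b/ is underlying, and a rule of intervocalic spirantization — voiced stops become fricatives between vowels — gives [v].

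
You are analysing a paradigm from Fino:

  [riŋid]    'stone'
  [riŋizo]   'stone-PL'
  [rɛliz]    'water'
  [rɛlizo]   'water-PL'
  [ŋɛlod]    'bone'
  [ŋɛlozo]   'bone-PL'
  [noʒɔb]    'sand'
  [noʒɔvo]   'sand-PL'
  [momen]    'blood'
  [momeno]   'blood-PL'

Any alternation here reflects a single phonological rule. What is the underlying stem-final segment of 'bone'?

In [ŋɛlod] and [ŋɛlozo] the final segment of 'bone' alternates: [d] ~ [z].
If /z/ were underlying and a rule turned it into [d] in isolation, 'water' would also alternate; but it has [z] in both [rɛliz] and [rɛlizo].
The alternation reflects intervocalic spirantization: voiced stops become fricatives between vowels. /d/ is underlying.

/d/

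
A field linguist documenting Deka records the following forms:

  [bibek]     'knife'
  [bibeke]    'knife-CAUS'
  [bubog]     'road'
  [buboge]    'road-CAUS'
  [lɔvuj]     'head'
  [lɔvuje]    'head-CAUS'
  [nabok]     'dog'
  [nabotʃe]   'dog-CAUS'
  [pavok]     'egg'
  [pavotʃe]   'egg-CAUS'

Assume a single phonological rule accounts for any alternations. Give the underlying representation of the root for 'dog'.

/nabotʃ/

In [nabok] and [nabotʃe] the final segment of 'dog' alternates: [k] ~ [tʃ].
Compare 'knife', with invariant [k] in [bibek] and [bibeke]: an analysis with underlying /k/ and a rule producing [tʃ] before the CAUS suffix would wrongly predict alternation here too.
So /tʃ/ is underlying, and a rule of depalatalization — palato-alveolar /tʃ/ becomes [k] when no front vowel follows — gives [k].
So 'dog' = /nabotʃ/.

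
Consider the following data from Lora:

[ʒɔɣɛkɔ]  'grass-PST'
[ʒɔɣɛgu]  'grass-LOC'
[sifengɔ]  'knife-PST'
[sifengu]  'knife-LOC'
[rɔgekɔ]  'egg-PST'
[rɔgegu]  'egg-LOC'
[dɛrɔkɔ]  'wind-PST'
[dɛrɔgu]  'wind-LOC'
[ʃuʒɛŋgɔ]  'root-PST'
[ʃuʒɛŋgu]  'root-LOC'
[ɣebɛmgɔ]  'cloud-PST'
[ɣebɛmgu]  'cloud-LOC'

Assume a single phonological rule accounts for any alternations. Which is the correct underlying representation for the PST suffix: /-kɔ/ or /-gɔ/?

The PST suffix surfaces as [-gɔ] and [-kɔ], depending on the final segment of the stem.
By contrast the LOC suffix keeps its initial [g] throughout — that segment must be underlying.
So the underlying form is /-kɔ/, and voiceless stops become voiced after a nasal.

/-kɔ/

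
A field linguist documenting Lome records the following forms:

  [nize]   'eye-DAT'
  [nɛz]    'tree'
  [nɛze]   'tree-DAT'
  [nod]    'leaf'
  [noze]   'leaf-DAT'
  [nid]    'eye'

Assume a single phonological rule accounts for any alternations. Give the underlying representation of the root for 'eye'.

/nid/

'eye' shows [d] ~ [z] at the end of the stem ([nid] vs [nize]).
If /z/ were underlying and a rule turned it into [d] in isolation, 'tree' would also alternate; but it has [z] in both [nɛz] and [nɛze].
Therefore /d/ is basic and [z] is derived by intervocalic spirantization (voiced stops become fricatives between vowels).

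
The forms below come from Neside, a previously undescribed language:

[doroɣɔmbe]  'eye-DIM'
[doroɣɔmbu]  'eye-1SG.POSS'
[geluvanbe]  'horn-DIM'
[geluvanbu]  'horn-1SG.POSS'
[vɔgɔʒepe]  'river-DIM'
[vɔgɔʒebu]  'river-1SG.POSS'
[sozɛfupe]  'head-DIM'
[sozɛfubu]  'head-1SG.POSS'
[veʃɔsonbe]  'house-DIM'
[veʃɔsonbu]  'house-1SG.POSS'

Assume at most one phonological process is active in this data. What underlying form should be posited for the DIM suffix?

/-pe/

The DIM suffix surfaces as [-be] and [-pe], depending on the final segment of the stem.
By contrast the 1SG.POSS suffix keeps its initial [b] throughout — that segment must be underlying.
So the underlying form is /-pe/, and voiceless stops become voiced after a nasal.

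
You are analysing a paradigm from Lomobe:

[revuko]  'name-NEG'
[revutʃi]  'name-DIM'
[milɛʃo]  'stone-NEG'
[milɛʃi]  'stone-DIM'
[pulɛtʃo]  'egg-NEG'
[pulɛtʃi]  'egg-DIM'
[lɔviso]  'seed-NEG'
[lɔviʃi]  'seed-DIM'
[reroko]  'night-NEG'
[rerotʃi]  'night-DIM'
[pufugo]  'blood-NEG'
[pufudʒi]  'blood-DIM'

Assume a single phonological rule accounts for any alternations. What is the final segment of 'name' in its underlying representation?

/k/

In [revuko] and [revutʃi] the final segment of 'name' alternates: [k] ~ [tʃ].
The stem 'egg' ([pulɛtʃo], [pulɛtʃi]) shows [tʃ] unchanged in both environments, so [tʃ] cannot be basic with [k] derived before the NEG suffix.
The underlying segment must be /k/; /k/, /g/ and /s/ become palato-alveolar [tʃ], [dʒ] and [ʃ] before a front vowel, yielding [tʃ] there.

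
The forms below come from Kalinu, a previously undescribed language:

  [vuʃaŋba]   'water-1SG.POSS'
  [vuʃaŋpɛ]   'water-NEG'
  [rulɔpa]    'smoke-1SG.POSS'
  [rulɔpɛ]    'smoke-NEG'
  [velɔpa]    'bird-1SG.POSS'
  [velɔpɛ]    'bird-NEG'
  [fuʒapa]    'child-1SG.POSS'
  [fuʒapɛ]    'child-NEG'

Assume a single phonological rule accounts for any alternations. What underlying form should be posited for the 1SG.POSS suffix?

/-ba/

The 1SG.POSS suffix surfaces as [-ba] and [-pa], depending on the final segment of the stem.
The NEG suffix, which begins with [p], is invariant after every stem; so [p] is not altered by any rule here.
The 1SG.POSS suffix is therefore /-ba/ underlyingly, with post-vocalic devoicing: voiced stops become voiceless after a vowel.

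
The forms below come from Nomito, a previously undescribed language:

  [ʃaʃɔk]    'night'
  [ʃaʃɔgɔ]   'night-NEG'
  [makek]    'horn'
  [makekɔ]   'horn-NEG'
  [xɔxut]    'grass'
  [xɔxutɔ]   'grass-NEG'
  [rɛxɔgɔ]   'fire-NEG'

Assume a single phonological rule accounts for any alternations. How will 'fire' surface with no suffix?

[rɛxɔk]

'night' shows [k] ~ [g] at the end of the stem ([ʃaʃɔk] vs [ʃaʃɔgɔ]).
Compare 'horn', with invariant [k] in [makek] and [makekɔ]: an analysis with underlying /k/ and a rule producing [g] before the NEG suffix would wrongly predict alternation here too.
Therefore /g/ is basic and [k] is derived by word-final obstruent devoicing (voiced obstruents become voiceless word-finally).
From [rɛxɔgɔ] the stem 'fire' is /rɛxɔg/; word-finally this yields [rɛxɔk].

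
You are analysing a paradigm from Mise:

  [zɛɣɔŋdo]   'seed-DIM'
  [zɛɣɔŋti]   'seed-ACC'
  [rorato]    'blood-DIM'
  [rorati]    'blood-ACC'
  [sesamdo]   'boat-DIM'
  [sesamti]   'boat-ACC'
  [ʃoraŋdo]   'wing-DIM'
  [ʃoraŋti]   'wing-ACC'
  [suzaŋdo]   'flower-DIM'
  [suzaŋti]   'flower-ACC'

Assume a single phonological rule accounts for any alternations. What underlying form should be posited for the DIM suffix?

/-do/

The DIM morpheme has two allomorphs, [-do] and [-to].
The ACC suffix, which begins with [t], is invariant after every stem; so [t] is not altered by any rule here.
So the underlying form is /-do/, and voiced stops become voiceless after a vowel.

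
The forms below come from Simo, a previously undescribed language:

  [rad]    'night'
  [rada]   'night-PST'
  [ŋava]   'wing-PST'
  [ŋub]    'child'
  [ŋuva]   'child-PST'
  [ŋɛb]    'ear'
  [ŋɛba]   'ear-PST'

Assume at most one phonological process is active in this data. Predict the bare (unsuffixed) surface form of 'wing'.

[ŋab]

The root 'child' surfaces as [ŋub] and [ŋuva], with a stem-final [b] ~ [v] alternation.
Compare 'ear', with invariant [b] in [ŋɛb] and [ŋɛba]: an analysis with underlying /b/ and a rule producing [v] before the PST suffix would wrongly predict alternation here too.
Therefore /v/ is basic and [b] is derived by word-final hardening (voiced fricatives become stops word-finally).
The one attested form of 'wing', [ŋava], shows underlying /ŋav/. Applying the same rule word-finally gives [ŋab].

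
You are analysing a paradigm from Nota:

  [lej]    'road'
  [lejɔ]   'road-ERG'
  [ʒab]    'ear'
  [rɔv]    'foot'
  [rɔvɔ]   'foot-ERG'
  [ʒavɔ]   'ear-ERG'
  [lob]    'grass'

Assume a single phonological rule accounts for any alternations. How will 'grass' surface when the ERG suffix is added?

[lovɔ]

The stem for 'ear' ends in [v] in [ʒavɔ] but [b] in [ʒab].
But 'foot' keeps [v] in both environments ([rɔvɔ], [rɔv]), so there is no rule changing /v/ to [b] in isolation.
Therefore /b/ is basic and [v] is derived by intervocalic spirantization (voiced stops become fricatives between vowels).
From [lob] the stem 'grass' is /lob/; between vowels this yields [lovɔ].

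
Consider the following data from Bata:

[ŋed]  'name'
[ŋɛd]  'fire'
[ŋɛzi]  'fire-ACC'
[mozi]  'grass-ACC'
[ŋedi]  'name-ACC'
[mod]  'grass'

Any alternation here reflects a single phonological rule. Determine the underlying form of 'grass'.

In [mod] and [mozi] the final segment of 'grass' alternates: [d] ~ [z].
The stem 'name' ([ŋed], [ŋedi]) shows [d] unchanged in both environments, so [d] cannot be basic with [z] derived before the ACC suffix.
So /z/ is underlying, and a rule of word-final hardening — voiced fricatives become stops word-finally — gives [d].

/moz/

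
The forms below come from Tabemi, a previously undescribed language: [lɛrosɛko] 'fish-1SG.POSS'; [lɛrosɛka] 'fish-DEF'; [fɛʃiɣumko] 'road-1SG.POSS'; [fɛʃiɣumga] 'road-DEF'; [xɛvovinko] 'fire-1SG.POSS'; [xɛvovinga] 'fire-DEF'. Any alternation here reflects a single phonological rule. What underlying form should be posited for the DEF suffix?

/-ga/

The DEF morpheme has two allomorphs, [-ga] and [-ka].
By contrast the 1SG.POSS suffix keeps its initial [k] throughout — that segment must be underlying.
The DEF suffix is therefore /-ga/ underlyingly, with post-vocalic devoicing: voiced stops become voiceless after a vowel.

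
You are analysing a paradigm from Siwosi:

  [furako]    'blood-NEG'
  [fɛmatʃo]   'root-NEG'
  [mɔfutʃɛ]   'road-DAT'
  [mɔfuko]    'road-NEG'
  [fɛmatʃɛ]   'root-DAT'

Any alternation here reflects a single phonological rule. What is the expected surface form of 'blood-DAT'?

[furatʃɛ]

The root 'road' surfaces as [mɔfutʃɛ] and [mɔfuko], with a stem-final [tʃ] ~ [k] alternation.
If /tʃ/ were underlying and a rule turned it into [k] before the NEG suffix, 'root' would also alternate; but it has [tʃ] in both [fɛmatʃɛ] and [fɛmatʃo].
The alternation reflects palatalization before a front vowel: /k/ becomes palato-alveolar [tʃ] before a front vowel. /k/ is underlying.
From [furako] the stem 'blood' is /furak/; before a front vowel this yields [furatʃɛ].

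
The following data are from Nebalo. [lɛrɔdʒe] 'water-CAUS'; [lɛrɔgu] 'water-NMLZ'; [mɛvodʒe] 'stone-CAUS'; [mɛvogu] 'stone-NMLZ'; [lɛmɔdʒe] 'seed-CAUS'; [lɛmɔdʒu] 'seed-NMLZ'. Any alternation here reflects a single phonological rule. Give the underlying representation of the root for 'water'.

'water' shows [dʒ] ~ [g] at the end of the stem ([lɛrɔdʒe] vs [lɛrɔgu]).
The stem 'seed' ([lɛmɔdʒe], [lɛmɔdʒu]) shows [dʒ] unchanged in both environments, so [dʒ] cannot be basic with [g] derived before the NMLZ suffix.
Therefore /g/ is basic and [dʒ] is derived by palatalization before a front vowel (/g/ becomes palato-alveolar [dʒ] before a front vowel).
So 'water' = /lɛrɔg/.

/lɛrɔg/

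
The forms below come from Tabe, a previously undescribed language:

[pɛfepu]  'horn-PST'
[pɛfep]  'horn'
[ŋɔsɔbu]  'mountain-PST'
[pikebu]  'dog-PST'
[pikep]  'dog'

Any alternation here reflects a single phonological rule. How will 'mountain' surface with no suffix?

In [pikebu] and [pikep] the final segment of 'dog' alternates: [b] ~ [p].
The stem 'horn' ([pɛfepu], [pɛfep]) shows [p] unchanged in both environments, so [p] cannot be basic with [b] derived before the PST suffix.
Therefore /b/ is basic and [p] is derived by word-final obstruent devoicing (voiced obstruents become voiceless word-finally).
The one attested form of 'mountain', [ŋɔsɔbu], shows underlying /ŋɔsɔb/. Applying the same rule word-finally gives [ŋɔsɔp].

[ŋɔsɔp]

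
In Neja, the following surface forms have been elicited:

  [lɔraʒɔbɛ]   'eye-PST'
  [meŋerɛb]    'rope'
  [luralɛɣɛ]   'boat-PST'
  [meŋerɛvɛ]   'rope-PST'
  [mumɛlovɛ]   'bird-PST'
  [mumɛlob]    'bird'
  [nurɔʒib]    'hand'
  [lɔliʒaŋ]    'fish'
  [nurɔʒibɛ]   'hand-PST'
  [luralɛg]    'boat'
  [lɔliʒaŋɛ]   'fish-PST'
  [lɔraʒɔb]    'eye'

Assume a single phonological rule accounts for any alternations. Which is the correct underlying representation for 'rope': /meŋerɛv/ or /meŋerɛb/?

/meŋerɛv/

The root 'rope' surfaces as [meŋerɛvɛ] and [meŋerɛb], with a stem-final [v] ~ [b] alternation.
But 'eye' keeps [b] in both environments ([lɔraʒɔbɛ], [lɔraʒɔb]), so there is no rule changing /b/ to [v] before the PST suffix.
Therefore /v/ is basic and [b] is derived by word-final hardening (voiced fricatives become stops word-finally).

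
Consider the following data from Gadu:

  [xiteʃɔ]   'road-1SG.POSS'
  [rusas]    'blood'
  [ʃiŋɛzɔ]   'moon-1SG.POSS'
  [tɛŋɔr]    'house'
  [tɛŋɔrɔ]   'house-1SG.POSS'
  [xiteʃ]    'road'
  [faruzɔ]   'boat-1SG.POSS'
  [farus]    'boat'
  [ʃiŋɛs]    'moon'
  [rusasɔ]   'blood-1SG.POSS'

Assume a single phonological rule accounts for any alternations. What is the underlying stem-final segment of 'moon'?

'moon' shows [z] ~ [s] at the end of the stem ([ʃiŋɛzɔ] vs [ʃiŋɛs]).
If /s/ were underlying and a rule turned it into [z] before the 1SG.POSS suffix, 'blood' would also alternate; but it has [s] in both [rusasɔ] and [rusas].
Therefore /z/ is basic and [s] is derived by word-final obstruent devoicing (voiced obstruents become voiceless word-finally).

/z/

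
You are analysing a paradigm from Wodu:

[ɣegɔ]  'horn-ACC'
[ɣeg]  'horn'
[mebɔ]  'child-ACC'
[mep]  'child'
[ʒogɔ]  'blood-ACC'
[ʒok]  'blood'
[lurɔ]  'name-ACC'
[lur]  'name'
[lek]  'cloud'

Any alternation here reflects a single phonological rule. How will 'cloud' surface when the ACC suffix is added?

'blood' shows [g] ~ [k] at the end of the stem ([ʒogɔ] vs [ʒok]).
But 'horn' keeps [g] in both environments ([ɣegɔ], [ɣeg]), so there is no rule changing /g/ to [k] in isolation.
So /k/ is underlying, and a rule of intervocalic voicing — voiceless stops become voiced between vowels — gives [g].
The one attested form of 'cloud', [lek], shows underlying /lek/. Applying the same rule between vowels gives [legɔ].

[legɔ]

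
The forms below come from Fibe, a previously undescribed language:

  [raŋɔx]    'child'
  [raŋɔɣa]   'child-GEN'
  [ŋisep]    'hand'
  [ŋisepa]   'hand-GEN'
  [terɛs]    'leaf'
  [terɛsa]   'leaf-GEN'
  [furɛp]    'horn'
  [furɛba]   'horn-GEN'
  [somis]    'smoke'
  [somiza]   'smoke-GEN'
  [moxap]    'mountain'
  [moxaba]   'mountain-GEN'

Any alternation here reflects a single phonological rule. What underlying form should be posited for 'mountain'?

/moxab/

'mountain' shows [p] ~ [b] at the end of the stem ([moxap] vs [moxaba]).
If /p/ were underlying and a rule turned it into [b] before the GEN suffix, 'hand' would also alternate; but it has [p] in both [ŋisep] and [ŋisepa].
The alternation reflects word-final obstruent devoicing: voiced obstruents become voiceless word-finally. /b/ is underlying.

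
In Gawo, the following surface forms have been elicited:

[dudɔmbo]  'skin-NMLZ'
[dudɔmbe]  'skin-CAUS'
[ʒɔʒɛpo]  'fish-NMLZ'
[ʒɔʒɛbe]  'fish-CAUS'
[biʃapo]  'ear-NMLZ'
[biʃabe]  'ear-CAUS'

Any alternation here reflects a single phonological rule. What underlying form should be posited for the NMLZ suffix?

The NMLZ suffix surfaces as [-bo] and [-po], depending on the final segment of the stem.
The CAUS suffix, which begins with [b], is invariant after every stem; so [b] is not altered by any rule here.
The NMLZ suffix is therefore /-po/ underlyingly, with post-nasal voicing: voiceless stops become voiced after a nasal.

/-po/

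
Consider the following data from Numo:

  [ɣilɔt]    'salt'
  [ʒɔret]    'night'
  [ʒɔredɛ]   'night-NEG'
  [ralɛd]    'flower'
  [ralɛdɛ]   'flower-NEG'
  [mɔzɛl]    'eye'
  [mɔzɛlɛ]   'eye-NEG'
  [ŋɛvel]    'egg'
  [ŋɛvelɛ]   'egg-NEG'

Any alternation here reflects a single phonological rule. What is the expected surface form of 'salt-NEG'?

[ɣilɔdɛ]

The stem for 'night' ends in [t] in [ʒɔret] but [d] in [ʒɔredɛ].
The stem 'flower' ([ralɛd], [ralɛdɛ]) shows [d] unchanged in both environments, so [d] cannot be basic with [t] derived in isolation.
So /t/ is underlying, and a rule of intervocalic voicing — voiceless stops become voiced between vowels — gives [d].
From [ɣilɔt] the stem 'salt' is /ɣilɔt/; between vowels this yields [ɣilɔdɛ].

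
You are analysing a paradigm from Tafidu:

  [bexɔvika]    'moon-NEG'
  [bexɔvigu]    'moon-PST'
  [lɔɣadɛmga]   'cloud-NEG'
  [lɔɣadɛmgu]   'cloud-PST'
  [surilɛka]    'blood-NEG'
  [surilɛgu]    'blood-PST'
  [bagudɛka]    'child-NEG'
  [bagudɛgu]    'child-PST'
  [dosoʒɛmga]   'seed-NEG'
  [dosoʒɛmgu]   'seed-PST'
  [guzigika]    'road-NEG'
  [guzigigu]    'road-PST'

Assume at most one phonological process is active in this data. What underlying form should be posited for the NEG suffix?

/-ka/

The NEG morpheme has two allomorphs, [-ga] and [-ka].
The PST suffix, which begins with [g], is invariant after every stem; so [g] is not altered by any rule here.
The NEG suffix is therefore /-ka/ underlyingly, with post-nasal voicing: voiceless stops become voiced after a nasal.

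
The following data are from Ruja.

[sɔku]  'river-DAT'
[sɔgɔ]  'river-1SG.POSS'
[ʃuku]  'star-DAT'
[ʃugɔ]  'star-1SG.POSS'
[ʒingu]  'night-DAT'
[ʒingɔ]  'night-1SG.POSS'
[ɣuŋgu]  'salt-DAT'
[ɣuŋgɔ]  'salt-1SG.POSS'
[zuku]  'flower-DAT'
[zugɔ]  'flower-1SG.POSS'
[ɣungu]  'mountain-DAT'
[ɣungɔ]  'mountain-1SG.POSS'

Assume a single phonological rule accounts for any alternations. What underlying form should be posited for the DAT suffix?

/-ku/

The DAT morpheme has two allomorphs, [-gu] and [-ku].
By contrast the 1SG.POSS suffix keeps its initial [g] throughout — that segment must be underlying.
The DAT suffix is therefore /-ku/ underlyingly, with post-nasal voicing: voiceless stops become voiced after a nasal.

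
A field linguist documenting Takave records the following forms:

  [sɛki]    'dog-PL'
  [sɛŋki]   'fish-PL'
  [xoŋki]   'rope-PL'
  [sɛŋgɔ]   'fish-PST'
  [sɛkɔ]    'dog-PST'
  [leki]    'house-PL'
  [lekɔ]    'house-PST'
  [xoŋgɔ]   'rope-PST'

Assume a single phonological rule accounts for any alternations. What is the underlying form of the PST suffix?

/-gɔ/

The PST suffix surfaces as [-gɔ] and [-kɔ], depending on the final segment of the stem.
By contrast the PL suffix keeps its initial [k] throughout — that segment must be underlying.
The PST suffix is therefore /-gɔ/ underlyingly, with post-vocalic devoicing: voiced stops become voiceless after a vowel.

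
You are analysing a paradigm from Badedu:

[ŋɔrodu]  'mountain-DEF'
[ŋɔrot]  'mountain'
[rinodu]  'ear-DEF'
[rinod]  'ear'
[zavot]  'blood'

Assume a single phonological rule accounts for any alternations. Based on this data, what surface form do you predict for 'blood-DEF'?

The root 'mountain' surfaces as [ŋɔrodu] and [ŋɔrot], with a stem-final [d] ~ [t] alternation.
The stem 'ear' ([rinodu], [rinod]) shows [d] unchanged in both environments, so [d] cannot be basic with [t] derived in isolation.
So /t/ is underlying, and a rule of intervocalic voicing — voiceless stops become voiced between vowels — gives [d].
From [zavot] the stem 'blood' is /zavot/; between vowels this yields [zavodu].

[zavodu]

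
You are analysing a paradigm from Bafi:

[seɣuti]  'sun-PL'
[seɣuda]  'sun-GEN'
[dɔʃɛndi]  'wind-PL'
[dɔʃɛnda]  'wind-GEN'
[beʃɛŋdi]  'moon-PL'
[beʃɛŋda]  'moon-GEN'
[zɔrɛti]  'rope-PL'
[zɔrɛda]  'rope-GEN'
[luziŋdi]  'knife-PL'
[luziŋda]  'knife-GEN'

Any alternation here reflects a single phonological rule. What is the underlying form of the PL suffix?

/-ti/

The PL morpheme has two allomorphs, [-di] and [-ti].
The GEN suffix, which begins with [d], is invariant after every stem; so [d] is not altered by any rule here.
The PL suffix is therefore /-ti/ underlyingly, with post-nasal voicing: voiceless stops become voiced after a nasal.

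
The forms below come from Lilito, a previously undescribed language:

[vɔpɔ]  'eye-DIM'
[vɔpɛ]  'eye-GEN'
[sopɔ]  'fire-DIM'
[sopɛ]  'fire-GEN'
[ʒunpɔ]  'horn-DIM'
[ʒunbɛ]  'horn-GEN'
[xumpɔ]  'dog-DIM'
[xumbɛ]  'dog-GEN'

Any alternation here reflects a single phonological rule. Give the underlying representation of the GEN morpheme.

/-bɛ/

The GEN suffix surfaces as [-bɛ] and [-pɛ], depending on the final segment of the stem.
By contrast the DIM suffix keeps its initial [p] throughout — that segment must be underlying.
The GEN suffix is therefore /-bɛ/ underlyingly, with post-vocalic devoicing: voiced stops become voiceless after a vowel.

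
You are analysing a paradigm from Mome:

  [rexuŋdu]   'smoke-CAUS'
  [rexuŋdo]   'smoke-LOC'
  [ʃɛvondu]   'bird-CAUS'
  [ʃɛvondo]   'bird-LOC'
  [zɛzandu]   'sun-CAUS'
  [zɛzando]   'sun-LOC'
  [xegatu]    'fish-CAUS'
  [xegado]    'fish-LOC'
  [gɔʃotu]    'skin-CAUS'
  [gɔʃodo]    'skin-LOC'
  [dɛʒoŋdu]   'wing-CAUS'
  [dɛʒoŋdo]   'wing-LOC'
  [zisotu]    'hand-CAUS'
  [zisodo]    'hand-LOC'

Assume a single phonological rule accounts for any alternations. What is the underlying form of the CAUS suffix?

The CAUS suffix surfaces as [-du] and [-tu], depending on the final segment of the stem.
The LOC suffix, which begins with [d], is invariant after every stem; so [d] is not altered by any rule here.
The CAUS suffix is therefore /-tu/ underlyingly, with post-nasal voicing: voiceless stops become voiced after a nasal.

/-tu/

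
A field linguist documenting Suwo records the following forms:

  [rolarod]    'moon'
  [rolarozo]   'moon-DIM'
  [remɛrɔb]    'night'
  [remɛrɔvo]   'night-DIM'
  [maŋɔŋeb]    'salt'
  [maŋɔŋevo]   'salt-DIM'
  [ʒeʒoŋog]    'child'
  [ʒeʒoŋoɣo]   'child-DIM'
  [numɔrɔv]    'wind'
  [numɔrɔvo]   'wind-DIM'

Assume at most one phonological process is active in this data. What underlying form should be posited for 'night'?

The root 'night' surfaces as [remɛrɔb] and [remɛrɔvo], with a stem-final [b] ~ [v] alternation.
The stem 'wind' ([numɔrɔv], [numɔrɔvo]) shows [v] unchanged in both environments, so [v] cannot be basic with [b] derived in isolation.
The underlying segment must be /b/; voiced stops become fricatives between vowels, yielding [v] there.

/remɛrɔb/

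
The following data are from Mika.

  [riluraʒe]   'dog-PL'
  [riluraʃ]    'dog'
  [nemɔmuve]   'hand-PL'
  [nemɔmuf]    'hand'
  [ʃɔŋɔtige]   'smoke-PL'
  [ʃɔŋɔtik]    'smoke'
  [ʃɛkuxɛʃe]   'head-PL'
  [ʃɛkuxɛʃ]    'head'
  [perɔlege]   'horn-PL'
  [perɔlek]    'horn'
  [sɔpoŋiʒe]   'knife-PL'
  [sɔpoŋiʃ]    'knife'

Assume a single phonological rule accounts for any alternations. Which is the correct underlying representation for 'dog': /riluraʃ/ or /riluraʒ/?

'dog' shows [ʒ] ~ [ʃ] at the end of the stem ([riluraʒe] vs [riluraʃ]).
But 'head' keeps [ʃ] in both environments ([ʃɛkuxɛʃe], [ʃɛkuxɛʃ]), so there is no rule changing /ʃ/ to [ʒ] before the PL suffix.
So /ʒ/ is underlying, and a rule of word-final obstruent devoicing — voiced obstruents become voiceless word-finally — gives [ʃ].

/riluraʒ/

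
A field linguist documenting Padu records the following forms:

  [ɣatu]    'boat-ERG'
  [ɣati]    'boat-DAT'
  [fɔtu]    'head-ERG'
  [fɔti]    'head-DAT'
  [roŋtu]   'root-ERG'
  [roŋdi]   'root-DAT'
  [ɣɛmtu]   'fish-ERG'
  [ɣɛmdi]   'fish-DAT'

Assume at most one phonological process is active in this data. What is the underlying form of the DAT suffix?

The DAT morpheme has two allomorphs, [-di] and [-ti].
The ERG suffix, which begins with [t], is invariant after every stem; so [t] is not altered by any rule here.
The DAT suffix is therefore /-di/ underlyingly, with post-vocalic devoicing: voiced stops become voiceless after a vowel.

/-di/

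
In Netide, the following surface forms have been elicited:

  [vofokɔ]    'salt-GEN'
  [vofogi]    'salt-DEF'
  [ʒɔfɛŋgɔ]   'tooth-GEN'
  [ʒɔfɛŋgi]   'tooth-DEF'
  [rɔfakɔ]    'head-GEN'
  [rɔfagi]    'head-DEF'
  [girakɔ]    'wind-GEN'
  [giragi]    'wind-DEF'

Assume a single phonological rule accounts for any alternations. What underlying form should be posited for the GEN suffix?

/-kɔ/

The GEN morpheme has two allomorphs, [-gɔ] and [-kɔ].
The DEF suffix, which begins with [g], is invariant after every stem; so [g] is not altered by any rule here.
So the underlying form is /-kɔ/, and voiceless stops become voiced after a nasal.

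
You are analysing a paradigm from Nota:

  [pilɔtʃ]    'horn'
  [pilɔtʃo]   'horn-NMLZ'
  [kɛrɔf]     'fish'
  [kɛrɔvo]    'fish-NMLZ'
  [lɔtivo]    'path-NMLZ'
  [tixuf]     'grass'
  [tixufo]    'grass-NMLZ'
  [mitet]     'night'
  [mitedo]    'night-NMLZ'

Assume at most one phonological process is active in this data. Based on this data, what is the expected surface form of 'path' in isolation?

[lɔtif]

The root 'fish' surfaces as [kɛrɔf] and [kɛrɔvo], with a stem-final [f] ~ [v] alternation.
Compare 'grass', with invariant [f] in [tixuf] and [tixufo]: an analysis with underlying /f/ and a rule producing [v] before the NMLZ suffix would wrongly predict alternation here too.
The underlying segment must be /v/; voiced obstruents become voiceless word-finally, yielding [f] there.
From [lɔtivo] the stem 'path' is /lɔtiv/; word-finally this yields [lɔtif].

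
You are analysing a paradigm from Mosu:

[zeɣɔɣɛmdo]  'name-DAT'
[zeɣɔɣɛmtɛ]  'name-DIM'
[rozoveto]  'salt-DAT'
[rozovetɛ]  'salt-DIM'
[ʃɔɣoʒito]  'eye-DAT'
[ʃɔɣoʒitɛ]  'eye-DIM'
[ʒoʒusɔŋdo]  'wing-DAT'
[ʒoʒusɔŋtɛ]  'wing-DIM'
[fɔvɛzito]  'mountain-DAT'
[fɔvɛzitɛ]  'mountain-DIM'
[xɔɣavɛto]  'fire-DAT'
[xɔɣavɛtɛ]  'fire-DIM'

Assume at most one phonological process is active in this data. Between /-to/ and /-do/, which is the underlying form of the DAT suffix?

/-do/

The DAT morpheme has two allomorphs, [-do] and [-to].
The DIM suffix, which begins with [t], is invariant after every stem; so [t] is not altered by any rule here.
So the underlying form is /-do/, and voiced stops become voiceless after a vowel.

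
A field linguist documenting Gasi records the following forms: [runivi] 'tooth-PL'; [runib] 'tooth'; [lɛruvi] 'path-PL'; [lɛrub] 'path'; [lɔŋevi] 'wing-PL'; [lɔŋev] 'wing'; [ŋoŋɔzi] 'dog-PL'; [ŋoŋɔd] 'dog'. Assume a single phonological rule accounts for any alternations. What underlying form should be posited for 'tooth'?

/runib/

The stem for 'tooth' ends in [v] in [runivi] but [b] in [runib].
But 'wing' keeps [v] in both environments ([lɔŋevi], [lɔŋev]), so there is no rule changing /v/ to [b] in isolation.
The underlying segment must be /b/; voiced stops become fricatives between vowels, yielding [v] there.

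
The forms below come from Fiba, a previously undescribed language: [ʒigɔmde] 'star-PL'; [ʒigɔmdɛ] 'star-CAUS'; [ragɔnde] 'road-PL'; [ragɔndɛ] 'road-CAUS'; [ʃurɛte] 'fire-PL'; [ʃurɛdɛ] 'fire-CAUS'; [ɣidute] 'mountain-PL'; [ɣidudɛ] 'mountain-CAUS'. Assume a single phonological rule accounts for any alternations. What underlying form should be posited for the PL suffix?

The PL suffix surfaces as [-de] and [-te], depending on the final segment of the stem.
The CAUS suffix, which begins with [d], is invariant after every stem; so [d] is not altered by any rule here.
So the underlying form is /-te/, and voiceless stops become voiced after a nasal.

/-te/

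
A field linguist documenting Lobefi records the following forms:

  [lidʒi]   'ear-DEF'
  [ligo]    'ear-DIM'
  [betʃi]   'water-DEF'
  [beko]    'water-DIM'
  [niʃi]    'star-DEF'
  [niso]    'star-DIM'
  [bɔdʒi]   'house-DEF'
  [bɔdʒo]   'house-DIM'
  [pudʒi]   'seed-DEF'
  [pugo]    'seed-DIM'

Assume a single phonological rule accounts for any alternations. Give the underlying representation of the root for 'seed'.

/pug/

In [pudʒi] and [pugo] the final segment of 'seed' alternates: [dʒ] ~ [g].
But 'house' keeps [dʒ] in both environments ([bɔdʒi], [bɔdʒo]), so there is no rule changing /dʒ/ to [g] before the DIM suffix.
The underlying segment must be /g/; /k/, /g/ and /s/ become palato-alveolar [tʃ], [dʒ] and [ʃ] before a front vowel, yielding [dʒ] there.
So 'seed' = /pug/.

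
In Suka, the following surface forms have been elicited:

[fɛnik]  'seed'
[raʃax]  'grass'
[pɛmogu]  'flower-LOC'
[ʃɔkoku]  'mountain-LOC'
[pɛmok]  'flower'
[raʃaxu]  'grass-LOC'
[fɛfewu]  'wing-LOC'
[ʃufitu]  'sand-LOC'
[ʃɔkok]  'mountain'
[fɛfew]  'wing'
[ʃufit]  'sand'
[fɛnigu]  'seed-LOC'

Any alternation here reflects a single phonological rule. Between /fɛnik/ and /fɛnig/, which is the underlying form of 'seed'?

/fɛnig/

The stem for 'seed' ends in [k] in [fɛnik] but [g] in [fɛnigu].
The stem 'mountain' ([ʃɔkok], [ʃɔkoku]) shows [k] unchanged in both environments, so [k] cannot be basic with [g] derived before the LOC suffix.
Therefore /g/ is basic and [k] is derived by word-final obstruent devoicing (voiced obstruents become voiceless word-finally).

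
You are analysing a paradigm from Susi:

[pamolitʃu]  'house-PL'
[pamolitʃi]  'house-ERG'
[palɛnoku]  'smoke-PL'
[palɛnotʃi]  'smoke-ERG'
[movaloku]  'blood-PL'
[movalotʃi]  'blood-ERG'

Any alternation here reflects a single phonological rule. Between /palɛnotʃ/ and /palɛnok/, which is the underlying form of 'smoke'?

The root 'smoke' surfaces as [palɛnoku] and [palɛnotʃi], with a stem-final [k] ~ [tʃ] alternation.
If /tʃ/ were underlying and a rule turned it into [k] before the PL suffix, 'house' would also alternate; but it has [tʃ] in both [pamolitʃu] and [pamolitʃi].
The alternation reflects palatalization before a front vowel: /k/ becomes palato-alveolar [tʃ] before a front vowel. /k/ is underlying.

/palɛnok/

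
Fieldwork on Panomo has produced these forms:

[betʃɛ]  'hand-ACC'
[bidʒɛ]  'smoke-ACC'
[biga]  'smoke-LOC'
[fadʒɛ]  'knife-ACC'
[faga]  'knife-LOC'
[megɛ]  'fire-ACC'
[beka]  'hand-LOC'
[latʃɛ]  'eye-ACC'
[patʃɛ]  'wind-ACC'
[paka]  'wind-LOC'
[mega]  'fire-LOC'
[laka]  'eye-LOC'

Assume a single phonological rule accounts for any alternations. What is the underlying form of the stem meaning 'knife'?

The root 'knife' surfaces as [fadʒɛ] and [faga], with a stem-final [dʒ] ~ [g] alternation.
If /g/ were underlying and a rule turned it into [dʒ] before the ACC suffix, 'fire' would also alternate; but it has [g] in both [megɛ] and [mega].
The alternation reflects depalatalization: palato-alveolar /tʃ/ and /dʒ/ become [k] and [g] when no front vowel follows. /dʒ/ is underlying.
The underlying form of 'knife' is therefore /fadʒ/.

/fadʒ/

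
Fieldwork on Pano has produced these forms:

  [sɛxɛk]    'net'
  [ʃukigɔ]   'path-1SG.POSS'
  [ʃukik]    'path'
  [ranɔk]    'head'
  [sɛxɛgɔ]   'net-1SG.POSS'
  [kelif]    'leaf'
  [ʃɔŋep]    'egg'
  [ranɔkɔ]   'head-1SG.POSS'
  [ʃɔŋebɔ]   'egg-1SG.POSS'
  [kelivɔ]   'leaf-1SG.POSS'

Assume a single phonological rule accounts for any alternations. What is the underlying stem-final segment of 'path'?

In [ʃukigɔ] and [ʃukik] the final segment of 'path' alternates: [g] ~ [k].
If /k/ were underlying and a rule turned it into [g] before the 1SG.POSS suffix, 'head' would also alternate; but it has [k] in both [ranɔkɔ] and [ranɔk].
The alternation reflects word-final obstruent devoicing: voiced obstruents become voiceless word-finally. /g/ is underlying.

/g/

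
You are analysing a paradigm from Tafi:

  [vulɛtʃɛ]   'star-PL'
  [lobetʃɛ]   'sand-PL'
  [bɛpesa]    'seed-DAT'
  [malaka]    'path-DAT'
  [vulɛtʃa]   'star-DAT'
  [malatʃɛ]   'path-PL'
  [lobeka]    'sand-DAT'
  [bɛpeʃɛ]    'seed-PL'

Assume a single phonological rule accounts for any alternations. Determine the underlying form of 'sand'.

/lobek/

In [lobetʃɛ] and [lobeka] the final segment of 'sand' alternates: [tʃ] ~ [k].
If /tʃ/ were underlying and a rule turned it into [k] before the DAT suffix, 'star' would also alternate; but it has [tʃ] in both [vulɛtʃɛ] and [vulɛtʃa].
The alternation reflects palatalization before a front vowel: /k/ and /s/ become palato-alveolar [tʃ] and [ʃ] before a front vowel. /k/ is underlying.
So 'sand' = /lobek/.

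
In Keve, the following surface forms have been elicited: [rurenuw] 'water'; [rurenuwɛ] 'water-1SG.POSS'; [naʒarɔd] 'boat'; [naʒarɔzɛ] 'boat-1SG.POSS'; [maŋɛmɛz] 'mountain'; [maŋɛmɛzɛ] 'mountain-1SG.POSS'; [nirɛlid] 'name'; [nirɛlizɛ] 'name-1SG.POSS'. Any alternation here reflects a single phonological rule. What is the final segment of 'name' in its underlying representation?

/d/

The stem for 'name' ends in [d] in [nirɛlid] but [z] in [nirɛlizɛ].
But 'mountain' keeps [z] in both environments ([maŋɛmɛz], [maŋɛmɛzɛ]), so there is no rule changing /z/ to [d] in isolation.
The underlying segment must be /d/; voiced stops become fricatives between vowels, yielding [z] there.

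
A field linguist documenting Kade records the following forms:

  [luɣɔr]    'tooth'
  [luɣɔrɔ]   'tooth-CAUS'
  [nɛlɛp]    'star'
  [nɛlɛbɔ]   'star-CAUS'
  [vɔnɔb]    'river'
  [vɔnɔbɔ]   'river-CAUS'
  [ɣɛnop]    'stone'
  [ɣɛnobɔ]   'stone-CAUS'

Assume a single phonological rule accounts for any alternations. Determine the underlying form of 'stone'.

/ɣɛnop/

The root 'stone' surfaces as [ɣɛnop] and [ɣɛnobɔ], with a stem-final [p] ~ [b] alternation.
But 'river' keeps [b] in both environments ([vɔnɔb], [vɔnɔbɔ]), so there is no rule changing /b/ to [p] in isolation.
So /p/ is underlying, and a rule of intervocalic voicing — voiceless stops become voiced between vowels — gives [b].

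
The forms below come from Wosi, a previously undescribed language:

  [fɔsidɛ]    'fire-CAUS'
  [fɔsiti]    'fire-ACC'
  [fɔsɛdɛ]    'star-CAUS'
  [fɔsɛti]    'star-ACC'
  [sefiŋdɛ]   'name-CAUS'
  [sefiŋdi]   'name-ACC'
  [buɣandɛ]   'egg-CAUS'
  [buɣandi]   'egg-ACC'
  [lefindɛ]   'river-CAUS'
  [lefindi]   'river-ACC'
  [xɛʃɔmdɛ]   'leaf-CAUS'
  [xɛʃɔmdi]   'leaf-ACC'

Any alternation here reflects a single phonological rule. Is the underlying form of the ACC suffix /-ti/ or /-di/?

/-ti/

The ACC suffix surfaces as [-di] and [-ti], depending on the final segment of the stem.
The CAUS suffix, which begins with [d], is invariant after every stem; so [d] is not altered by any rule here.
So the underlying form is /-ti/, and voiceless stops become voiced after a nasal.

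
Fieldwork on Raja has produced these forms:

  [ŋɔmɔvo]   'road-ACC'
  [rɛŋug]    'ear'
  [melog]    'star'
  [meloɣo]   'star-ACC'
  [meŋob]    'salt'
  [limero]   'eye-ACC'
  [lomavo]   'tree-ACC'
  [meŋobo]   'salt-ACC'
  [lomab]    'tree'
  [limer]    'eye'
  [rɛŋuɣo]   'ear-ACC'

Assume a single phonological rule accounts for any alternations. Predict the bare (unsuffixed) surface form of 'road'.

[ŋɔmɔb]

The root 'tree' surfaces as [lomavo] and [lomab], with a stem-final [v] ~ [b] alternation.
Compare 'salt', with invariant [b] in [meŋobo] and [meŋob]: an analysis with underlying /b/ and a rule producing [v] before the ACC suffix would wrongly predict alternation here too.
Therefore /v/ is basic and [b] is derived by word-final hardening (voiced fricatives become stops word-finally).
The one attested form of 'road', [ŋɔmɔvo], shows underlying /ŋɔmɔv/. Applying the same rule word-finally gives [ŋɔmɔb].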